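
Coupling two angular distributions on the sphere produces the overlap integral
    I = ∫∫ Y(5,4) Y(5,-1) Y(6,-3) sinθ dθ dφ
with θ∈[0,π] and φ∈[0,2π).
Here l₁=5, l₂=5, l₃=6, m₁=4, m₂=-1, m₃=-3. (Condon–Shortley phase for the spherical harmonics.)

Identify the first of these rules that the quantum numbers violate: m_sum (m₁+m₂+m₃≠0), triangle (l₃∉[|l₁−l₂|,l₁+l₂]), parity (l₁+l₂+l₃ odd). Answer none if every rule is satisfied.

m₁+m₂+m₃ = 4 − 1 − 3 = 0  ✓
triangle: |5−5|=0 ≤ l₃=6 ≤ 5+5=10  ✓
parity: l₁+l₂+l₃ = 16 is even  ✓

none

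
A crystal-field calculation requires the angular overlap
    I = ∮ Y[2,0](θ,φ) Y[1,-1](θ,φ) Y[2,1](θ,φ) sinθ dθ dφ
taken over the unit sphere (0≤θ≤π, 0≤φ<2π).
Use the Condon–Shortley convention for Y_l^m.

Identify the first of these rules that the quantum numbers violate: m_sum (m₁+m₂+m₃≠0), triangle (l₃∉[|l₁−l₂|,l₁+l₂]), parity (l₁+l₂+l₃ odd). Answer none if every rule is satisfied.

parity

Σmᵢ = 0  ✓
l₃∈[|l₁−l₂|,l₁+l₂]=[1,3], have l₃=2  ✓
Σlᵢ = 5 ⇒ odd  ✗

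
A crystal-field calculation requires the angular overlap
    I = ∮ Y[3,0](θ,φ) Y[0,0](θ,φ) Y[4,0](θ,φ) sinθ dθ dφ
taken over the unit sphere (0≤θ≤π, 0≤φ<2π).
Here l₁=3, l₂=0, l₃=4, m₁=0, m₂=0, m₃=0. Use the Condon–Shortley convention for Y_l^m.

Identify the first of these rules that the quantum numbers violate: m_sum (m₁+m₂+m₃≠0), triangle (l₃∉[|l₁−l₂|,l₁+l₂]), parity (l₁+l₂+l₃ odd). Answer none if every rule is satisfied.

triangle

m₁+m₂+m₃ = 0 + 0 + 0 = 0  ✓
triangle: |3−0|=3 ≤ l₃=4 ≤ 3+0=3  ✗
parity: l₁+l₂+l₃ = 7 is odd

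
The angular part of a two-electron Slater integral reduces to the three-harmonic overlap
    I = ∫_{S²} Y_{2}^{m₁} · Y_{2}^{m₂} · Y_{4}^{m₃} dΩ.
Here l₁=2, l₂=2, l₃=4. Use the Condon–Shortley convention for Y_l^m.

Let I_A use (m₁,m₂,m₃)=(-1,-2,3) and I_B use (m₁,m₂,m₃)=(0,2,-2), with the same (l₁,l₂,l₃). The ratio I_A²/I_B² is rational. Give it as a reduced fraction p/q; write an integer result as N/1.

7/3

Shared (l₁,l₂,l₃)=(2,2,4): N and (l;000)² cancel in I_A²/I_B².
A: Δ = 0!·4!·4!/9! = 1/630; Racah Σ t=0..0: t=0:+1/144 = 1/144; ⇒ 3j(2 2 4; -1 -2 3)² = 1/18, sgn -1
B: Δ = 0!·4!·4!/9! = 1/630; Racah Σ t=0..0: t=0:+1/96 = 1/96; ⇒ 3j(2 2 4; 0 2 -2)² = 1/42, sgn +1
I_A²/I_B² = (1/18)/(1/42) = 7/3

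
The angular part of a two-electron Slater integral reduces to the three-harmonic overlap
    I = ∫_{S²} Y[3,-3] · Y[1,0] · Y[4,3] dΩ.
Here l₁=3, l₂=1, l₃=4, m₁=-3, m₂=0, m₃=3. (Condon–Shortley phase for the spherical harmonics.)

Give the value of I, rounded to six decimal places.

Rules hold: Σm=0, L=8 even, 2≤4≤4.
N = 7·3·9 = 189
Δ = 0!·6!·2!/9! = 1/252
Racah Σ t=0..0: t=0:+1/36 = 1/36
⇒ 3j(3 1 4; 0 0 0)² = 4/63, sgn +1
Racah Σ t=0..0: t=0:+1/720 = 1/720
⇒ 3j(3 1 4; -3 0 3)² = 1/36, sgn -1
4πI² = N·(3j₀)²·(3jₘ)² = 1/3
I = -1·√(0.333333/4π) = -0.16286750

-0.162868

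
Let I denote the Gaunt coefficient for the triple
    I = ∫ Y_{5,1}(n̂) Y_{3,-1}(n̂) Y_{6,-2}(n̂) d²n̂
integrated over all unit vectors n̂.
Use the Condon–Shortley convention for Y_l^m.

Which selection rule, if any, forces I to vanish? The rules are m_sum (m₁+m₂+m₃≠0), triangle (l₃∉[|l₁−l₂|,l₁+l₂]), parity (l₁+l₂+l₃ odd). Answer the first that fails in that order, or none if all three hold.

Σmᵢ = -2  ✗
l₃∈[|l₁−l₂|,l₁+l₂]=[2,8], have l₃=6
Σlᵢ = 14 ⇒ even

m_sum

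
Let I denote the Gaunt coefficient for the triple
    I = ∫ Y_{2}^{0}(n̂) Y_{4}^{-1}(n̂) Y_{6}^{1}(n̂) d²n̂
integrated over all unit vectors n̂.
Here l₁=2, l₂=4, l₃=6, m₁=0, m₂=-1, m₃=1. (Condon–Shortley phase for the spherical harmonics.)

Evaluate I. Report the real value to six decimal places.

-0.230476

m-sum 0 ✓  L=12 even ✓  2≤6≤6 ✓
Π(2lᵢ+1) = 5×9×13 = 585
triangle coeff Δ(2,4,6) = 1/6435
Σ_t [0,0]: t=0:+1/2304 = 1/2304
(3j)²=5/143 [(2 4 6; 0 0 0)], sign=+1
Σ_t [0,0]: t=0:+1/2880 = 1/2880
(3j)²=14/429 [(2 4 6; 0 -1 1)], sign=-1
⇒ 4πI² = 1050/1573
I = (-1)√(1050/1573/(4π)) = -0.23047581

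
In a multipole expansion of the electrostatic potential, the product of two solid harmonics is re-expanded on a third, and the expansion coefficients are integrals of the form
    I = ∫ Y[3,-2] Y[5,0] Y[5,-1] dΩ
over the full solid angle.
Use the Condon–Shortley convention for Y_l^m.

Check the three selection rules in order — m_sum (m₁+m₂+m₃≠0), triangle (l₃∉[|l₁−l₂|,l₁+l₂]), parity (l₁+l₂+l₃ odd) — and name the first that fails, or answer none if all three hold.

azimuthal sum: -2 + 0 − 1 = -3  ✗
2 ≤ 5 ≤ 8 (triangle on l)
L = 3 + 5 + 5 = 13 (odd)

m_sum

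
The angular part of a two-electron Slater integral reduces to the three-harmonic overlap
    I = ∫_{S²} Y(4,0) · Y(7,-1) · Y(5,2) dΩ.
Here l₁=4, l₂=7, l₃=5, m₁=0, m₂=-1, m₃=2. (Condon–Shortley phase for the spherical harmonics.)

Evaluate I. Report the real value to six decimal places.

0.000000

m-sum = 0 − 1 + 2 = 1 ≠ 0 ⇒ I = 0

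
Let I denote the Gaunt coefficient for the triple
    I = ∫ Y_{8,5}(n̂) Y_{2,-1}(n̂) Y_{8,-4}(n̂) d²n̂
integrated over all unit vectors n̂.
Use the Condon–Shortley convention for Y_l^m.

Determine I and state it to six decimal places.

Rules hold: Σm=0, L=18 even, 6≤8≤10.
N = 17·5·17 = 1445
Δ = 2!·14!·2!/19! = 1/348840
Racah Σ t=0..2: t=0:+1/116121600 t=1:−1/25401600 t=2:+1/116121600 = -1/45158400
⇒ 3j(8 2 8; 0 0 0)² = 24/1615, sgn -1
Racah Σ t=0..1: t=0:+1/479001600 t=1:−1/1916006400 = 1/638668800
⇒ 3j(8 2 8; 5 -1 -4)² = 117/6460, sgn +1
4πI² = N·(3j₀)²·(3jₘ)² = 702/1805
I = -1·√(0.38892/4π) = -0.17592397

-0.175924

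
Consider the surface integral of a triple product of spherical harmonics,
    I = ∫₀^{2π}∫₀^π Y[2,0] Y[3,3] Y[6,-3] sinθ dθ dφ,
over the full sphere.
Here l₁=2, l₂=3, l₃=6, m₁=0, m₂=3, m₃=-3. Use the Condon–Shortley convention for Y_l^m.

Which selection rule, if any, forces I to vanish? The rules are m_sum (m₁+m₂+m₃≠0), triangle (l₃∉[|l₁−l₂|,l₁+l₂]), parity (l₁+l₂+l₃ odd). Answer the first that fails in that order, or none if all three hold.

triangle

azimuthal sum: 0 + 3 − 3 = 0  ✓
1 ≤ 6 ≤ 5 (triangle on l)  ✗
L = 2 + 3 + 6 = 11 (odd)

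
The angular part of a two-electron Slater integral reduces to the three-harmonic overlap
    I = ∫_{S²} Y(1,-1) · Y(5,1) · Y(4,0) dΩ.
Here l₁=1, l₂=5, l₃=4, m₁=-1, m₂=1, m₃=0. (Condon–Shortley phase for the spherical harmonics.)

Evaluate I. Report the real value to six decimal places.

m-sum 0 ✓  L=10 even ✓  4≤4≤6 ✓
Π(2lᵢ+1) = 3×11×9 = 297
triangle coeff Δ(1,5,4) = 1/495
Σ_t [1,1]: t=1:−1/576 = -1/576
(3j)²=5/99 [(1 5 4; 0 0 0)], sign=-1
Σ_t [2,2]: t=2:+1/1152 = 1/1152
(3j)²=1/33 [(1 5 4; -1 1 0)], sign=+1
⇒ 4πI² = 5/11
I = (-1)√(5/11/(4π)) = -0.19018827

-0.190188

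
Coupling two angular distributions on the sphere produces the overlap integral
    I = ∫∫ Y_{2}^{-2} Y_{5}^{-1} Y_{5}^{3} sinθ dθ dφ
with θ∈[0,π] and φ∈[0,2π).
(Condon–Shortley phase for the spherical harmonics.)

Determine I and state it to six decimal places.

0.171169

m-sum 0 ✓  L=12 even ✓  3≤5≤7 ✓
Π(2lᵢ+1) = 5×11×11 = 605
triangle coeff Δ(2,5,5) = 1/38610
Σ_t [0,2]: t=0:+1/2880 t=1:−1/576 t=2:+1/2880 = -1/960
(3j)²=10/429 [(2 5 5; 0 0 0)], sign=+1
Σ_t [2,2]: t=2:+1/5760 = 1/5760
(3j)²=56/2145 [(2 5 5; -2 -1 3)], sign=+1
⇒ 4πI² = 560/1521
I = (+1)√(560/1521/(4π)) = 0.17116875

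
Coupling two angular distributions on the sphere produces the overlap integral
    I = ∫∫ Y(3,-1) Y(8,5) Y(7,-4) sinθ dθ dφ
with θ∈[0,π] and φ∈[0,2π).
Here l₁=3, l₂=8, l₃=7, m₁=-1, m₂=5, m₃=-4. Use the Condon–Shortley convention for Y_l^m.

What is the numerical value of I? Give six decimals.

-0.120760

Rules hold: Σm=0, L=18 even, 5≤7≤11.
N = 7·17·15 = 1785
Δ = 4!·2!·12!/19! = 1/5290740
Racah Σ t=1..3: t=1:−1/7257600 t=2:+1/2073600 t=3:−1/7257600 = 1/4838400
⇒ 3j(3 8 7; 0 0 0)² = 252/20995, sgn -1
Racah Σ t=2..4: t=2:+1/319334400 t=3:−1/43545600 t=4:+1/104509440 = -59/5748019200
⇒ 3j(3 8 7; -1 5 -4)² = 3481/406980, sgn +1
4πI² = N·(3j₀)²·(3jₘ)² = 73101/398905
I = -1·√(0.183254/4π) = -0.12075969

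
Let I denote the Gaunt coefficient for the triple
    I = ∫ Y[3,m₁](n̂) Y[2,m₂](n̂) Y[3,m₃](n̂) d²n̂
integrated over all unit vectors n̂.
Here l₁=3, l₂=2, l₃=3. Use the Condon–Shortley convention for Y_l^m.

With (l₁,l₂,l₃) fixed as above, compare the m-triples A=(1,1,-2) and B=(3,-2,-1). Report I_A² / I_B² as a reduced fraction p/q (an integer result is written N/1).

l's match ⇒ only the (l;m) 3-j factors differ between A and B.
A: triangle coeff Δ(3,2,3) = 1/3780; Σ_t [1,2]: t=1:−1/12 t=2:+1/48 = -1/16; (3j)²=1/28 [(3 2 3; 1 1 -2)], sign=+1
B: triangle coeff Δ(3,2,3) = 1/3780; Σ_t [0,0]: t=0:+1/96 = 1/96; (3j)²=1/42 [(3 2 3; 3 -2 -1)], sign=+1
I_A²/I_B² = (1/28)/(1/42) = 3/2

3/2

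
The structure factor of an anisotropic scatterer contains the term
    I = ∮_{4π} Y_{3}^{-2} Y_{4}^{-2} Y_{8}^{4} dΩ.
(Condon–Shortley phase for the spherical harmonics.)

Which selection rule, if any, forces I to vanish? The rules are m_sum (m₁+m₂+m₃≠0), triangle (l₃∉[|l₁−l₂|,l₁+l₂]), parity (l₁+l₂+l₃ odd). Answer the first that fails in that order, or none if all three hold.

Σmᵢ = 0  ✓
l₃∈[|l₁−l₂|,l₁+l₂]=[1,7], have l₃=8  ✗
Σlᵢ = 15 ⇒ odd

triangle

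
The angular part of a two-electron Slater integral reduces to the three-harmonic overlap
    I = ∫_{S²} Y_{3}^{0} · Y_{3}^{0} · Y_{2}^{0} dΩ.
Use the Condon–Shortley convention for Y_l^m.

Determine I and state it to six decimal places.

Checks pass: Σm=0; 8 even; l₃=2∈[0,6].
(2·3+1)(2·3+1)(2·2+1) = 245
Δ: 4! 2! 2! / 9! → 1/3780
sum: t=1:−1/24 t=2:+1/4 t=3:−1/24 = 1/6
3j²(3 3 2; 0 0 0) = Δ·Π!·Σ² = 4/105  (sign +1)
(m-triple is (0,0,0) — same symbol as above.)
combine: 4πI² = 245·4/105·4/105 = 16/45
take √, sign +1: I = 0.16820883

0.168209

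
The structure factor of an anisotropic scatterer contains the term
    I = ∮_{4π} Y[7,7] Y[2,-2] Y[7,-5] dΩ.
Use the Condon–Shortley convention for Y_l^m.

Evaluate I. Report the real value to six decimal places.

0.066694

Checks pass: Σm=0; 16 even; l₃=7∈[5,9].
(2·7+1)(2·2+1)(2·7+1) = 1125
Δ: 2! 12! 2! / 17! → 1/185640
sum: t=0:+1/2419200 t=1:−1/518400 t=2:+1/2419200 = -1/907200
3j²(7 2 7; 0 0 0) = Δ·Π!·Σ² = 56/3315  (sign +1)
sum: t=0:+1/1916006400 = 1/1916006400
3j²(7 2 7; 7 -2 -5) = Δ·Π!·Σ² = 1/340  (sign +1)
combine: 4πI² = 1125·56/3315·1/340 = 210/3757
take √, sign +1: I = 0.06669359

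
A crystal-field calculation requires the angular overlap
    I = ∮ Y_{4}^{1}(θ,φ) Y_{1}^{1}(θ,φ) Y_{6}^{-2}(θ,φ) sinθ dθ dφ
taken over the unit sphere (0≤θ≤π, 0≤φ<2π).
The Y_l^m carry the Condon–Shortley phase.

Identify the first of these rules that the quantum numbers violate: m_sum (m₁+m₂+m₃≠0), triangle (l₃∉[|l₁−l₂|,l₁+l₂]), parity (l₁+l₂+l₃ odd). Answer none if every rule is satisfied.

triangle

Σmᵢ = 0  ✓
l₃∈[|l₁−l₂|,l₁+l₂]=[3,5], have l₃=6  ✗
Σlᵢ = 11 ⇒ odd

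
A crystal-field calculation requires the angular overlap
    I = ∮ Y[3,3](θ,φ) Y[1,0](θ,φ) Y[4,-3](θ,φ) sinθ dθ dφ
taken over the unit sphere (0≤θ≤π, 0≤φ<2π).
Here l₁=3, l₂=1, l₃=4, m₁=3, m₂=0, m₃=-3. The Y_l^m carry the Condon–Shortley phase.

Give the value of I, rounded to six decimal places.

m-sum 0 ✓  L=8 even ✓  2≤4≤4 ✓
Π(2lᵢ+1) = 7×3×9 = 189
triangle coeff Δ(3,1,4) = 1/252
Σ_t [0,0]: t=0:+1/36 = 1/36
(3j)²=4/63 [(3 1 4; 0 0 0)], sign=+1
Σ_t [0,0]: t=0:+1/720 = 1/720
(3j)²=1/36 [(3 1 4; 3 0 -3)], sign=-1
⇒ 4πI² = 1/3
I = (-1)√(1/3/(4π)) = -0.16286750

-0.162868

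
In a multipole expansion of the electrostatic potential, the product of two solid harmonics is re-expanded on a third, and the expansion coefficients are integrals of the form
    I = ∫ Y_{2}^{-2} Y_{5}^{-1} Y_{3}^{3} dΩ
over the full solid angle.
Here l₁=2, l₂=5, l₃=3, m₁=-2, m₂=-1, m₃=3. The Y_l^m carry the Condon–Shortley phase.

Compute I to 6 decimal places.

-0.023961

Rules hold: Σm=0, L=10 even, 3≤3≤7.
N = 5·11·7 = 385
Δ = 4!·0!·6!/11! = 1/2310
Racah Σ t=2..2: t=2:+1/144 = 1/144
⇒ 3j(2 5 3; 0 0 0)² = 10/231, sgn -1
Racah Σ t=4..4: t=4:+1/17280 = 1/17280
⇒ 3j(2 5 3; -2 -1 3)² = 1/2310, sgn +1
4πI² = N·(3j₀)²·(3jₘ)² = 5/693
I = -1·√(0.00721501/4π) = -0.02396147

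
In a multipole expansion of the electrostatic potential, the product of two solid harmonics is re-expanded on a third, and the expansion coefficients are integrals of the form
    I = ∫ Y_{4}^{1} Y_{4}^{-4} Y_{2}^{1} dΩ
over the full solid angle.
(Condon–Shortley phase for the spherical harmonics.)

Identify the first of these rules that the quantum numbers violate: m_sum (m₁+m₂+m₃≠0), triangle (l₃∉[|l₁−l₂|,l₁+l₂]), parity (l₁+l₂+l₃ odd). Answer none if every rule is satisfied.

Σmᵢ = -2  ✗
l₃∈[|l₁−l₂|,l₁+l₂]=[0,8], have l₃=2
Σlᵢ = 10 ⇒ even

m_sum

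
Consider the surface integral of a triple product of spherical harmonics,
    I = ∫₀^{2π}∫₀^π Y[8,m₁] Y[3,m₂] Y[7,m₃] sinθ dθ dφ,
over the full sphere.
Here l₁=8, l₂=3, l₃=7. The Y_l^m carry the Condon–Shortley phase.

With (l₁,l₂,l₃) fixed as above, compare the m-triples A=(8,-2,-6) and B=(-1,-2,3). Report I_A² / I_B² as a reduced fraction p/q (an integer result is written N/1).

338/245

l's match ⇒ only the (l;m) 3-j factors differ between A and B.
A: triangle coeff Δ(8,3,7) = 1/5290740; Σ_t [0,0]: t=0:+1/11496038400 = 1/11496038400; (3j)²=65/2907 [(8 3 7; 8 -2 -6)], sign=-1
B: triangle coeff Δ(8,3,7) = 1/5290740; Σ_t [0,1]: t=0:+1/52254720 t=1:−1/11612160 = -1/14929920; (3j)²=1225/75582 [(8 3 7; -1 -2 3)], sign=-1
I_A²/I_B² = (65/2907)/(1225/75582) = 338/245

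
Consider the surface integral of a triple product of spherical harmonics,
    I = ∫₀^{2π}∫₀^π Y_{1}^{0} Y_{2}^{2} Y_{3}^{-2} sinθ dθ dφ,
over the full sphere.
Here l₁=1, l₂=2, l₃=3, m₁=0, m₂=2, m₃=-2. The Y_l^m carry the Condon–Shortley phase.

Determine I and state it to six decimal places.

Rules hold: Σm=0, L=6 even, 1≤3≤3.
N = 3·5·7 = 105
Δ = 0!·2!·4!/7! = 1/105
Racah Σ t=0..0: t=0:+1/4 = 1/4
⇒ 3j(1 2 3; 0 0 0)² = 3/35, sgn -1
Racah Σ t=0..0: t=0:+1/24 = 1/24
⇒ 3j(1 2 3; 0 2 -2)² = 1/21, sgn -1
4πI² = N·(3j₀)²·(3jₘ)² = 3/7
I = +1·√(0.428571/4π) = 0.18467439

0.184674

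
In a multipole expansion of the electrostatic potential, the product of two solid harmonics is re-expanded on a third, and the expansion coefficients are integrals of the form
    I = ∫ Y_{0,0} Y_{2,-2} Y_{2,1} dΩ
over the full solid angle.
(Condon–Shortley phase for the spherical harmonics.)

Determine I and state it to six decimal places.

m-sum = 0 − 2 + 1 = -1 ≠ 0 ⇒ I = 0

0.000000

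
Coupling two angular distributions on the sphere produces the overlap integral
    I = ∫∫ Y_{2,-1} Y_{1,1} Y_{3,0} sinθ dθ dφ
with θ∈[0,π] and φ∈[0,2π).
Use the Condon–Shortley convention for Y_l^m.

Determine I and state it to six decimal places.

m-sum 0 ✓  L=6 even ✓  1≤3≤3 ✓
Π(2lᵢ+1) = 5×3×7 = 105
triangle coeff Δ(2,1,3) = 1/105
Σ_t [0,0]: t=0:+1/4 = 1/4
(3j)²=3/35 [(2 1 3; 0 0 0)], sign=-1
Σ_t [0,0]: t=0:+1/12 = 1/12
(3j)²=1/35 [(2 1 3; -1 1 0)], sign=-1
⇒ 4πI² = 9/35
I = (+1)√(9/35/(4π)) = 0.14304817

0.143048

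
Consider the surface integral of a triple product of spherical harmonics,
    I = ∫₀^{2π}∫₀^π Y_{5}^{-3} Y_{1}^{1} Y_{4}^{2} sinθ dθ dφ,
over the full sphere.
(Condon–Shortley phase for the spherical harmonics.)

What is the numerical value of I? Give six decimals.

-0.259847

m-sum 0 ✓  L=10 even ✓  4≤4≤6 ✓
Π(2lᵢ+1) = 11×3×9 = 297
triangle coeff Δ(5,1,4) = 1/495
Σ_t [1,1]: t=1:−1/576 = -1/576
(3j)²=5/99 [(5 1 4; 0 0 0)], sign=-1
Σ_t [2,2]: t=2:+1/2880 = 1/2880
(3j)²=28/495 [(5 1 4; -3 1 2)], sign=+1
⇒ 4πI² = 28/33
I = (-1)√(28/33/(4π)) = -0.25984664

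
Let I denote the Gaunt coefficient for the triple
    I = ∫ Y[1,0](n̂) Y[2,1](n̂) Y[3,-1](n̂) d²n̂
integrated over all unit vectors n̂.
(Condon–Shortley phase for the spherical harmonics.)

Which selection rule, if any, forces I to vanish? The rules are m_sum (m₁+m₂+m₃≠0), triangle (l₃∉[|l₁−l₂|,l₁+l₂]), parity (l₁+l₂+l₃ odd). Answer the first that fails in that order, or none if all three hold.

none

azimuthal sum: 0 + 1 − 1 = 0  ✓
1 ≤ 3 ≤ 3 (triangle on l)  ✓
L = 1 + 2 + 3 = 6 (even)  ✓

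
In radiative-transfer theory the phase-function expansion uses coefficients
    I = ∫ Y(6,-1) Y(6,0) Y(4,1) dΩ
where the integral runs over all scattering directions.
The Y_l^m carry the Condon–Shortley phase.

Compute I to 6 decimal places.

Checks pass: Σm=0; 16 even; l₃=4∈[0,12].
(2·6+1)(2·6+1)(2·4+1) = 1521
Δ: 8! 4! 4! / 17! → 1/15315300
sum: t=2:+1/829440 t=3:−1/25920 t=4:+1/9216 t=5:−1/25920 t=6:+1/829440 = 7/207360
3j²(6 6 4; 0 0 0) = Δ·Π!·Σ² = 28/2431  (sign +1)
sum: t=3:−1/103680 t=4:+1/13824 t=5:−1/17280 t=6:+1/207360 = 1/103680
3j²(6 6 4; -1 0 1) = Δ·Π!·Σ² = 10/7293  (sign -1)
combine: 4πI² = 1521·28/2431·10/7293 = 840/34969
take √, sign -1: I = -0.04372130

-0.043721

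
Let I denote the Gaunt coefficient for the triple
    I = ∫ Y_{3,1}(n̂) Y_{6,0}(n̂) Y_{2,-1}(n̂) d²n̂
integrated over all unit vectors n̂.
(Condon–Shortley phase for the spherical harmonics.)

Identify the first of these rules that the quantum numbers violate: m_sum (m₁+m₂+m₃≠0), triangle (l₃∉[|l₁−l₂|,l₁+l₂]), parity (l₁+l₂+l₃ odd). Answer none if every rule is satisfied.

triangle

m₁+m₂+m₃ = 1 + 0 − 1 = 0  ✓
triangle: |3−6|=3 ≤ l₃=2 ≤ 3+6=9  ✗
parity: l₁+l₂+l₃ = 11 is odd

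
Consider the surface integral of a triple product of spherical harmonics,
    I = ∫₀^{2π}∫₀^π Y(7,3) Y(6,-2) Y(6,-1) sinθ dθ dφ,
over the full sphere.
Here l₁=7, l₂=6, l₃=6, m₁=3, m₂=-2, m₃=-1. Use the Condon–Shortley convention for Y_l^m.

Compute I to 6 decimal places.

L=19 odd ⇒ parity kills the (l;000) factor ⇒ I = 0

0.000000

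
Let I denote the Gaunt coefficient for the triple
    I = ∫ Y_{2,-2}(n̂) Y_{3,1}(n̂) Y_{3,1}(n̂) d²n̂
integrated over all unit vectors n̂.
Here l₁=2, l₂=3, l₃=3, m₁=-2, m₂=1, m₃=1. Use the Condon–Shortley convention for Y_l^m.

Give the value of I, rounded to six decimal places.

0.206013

Rules hold: Σm=0, L=8 even, 1≤3≤5.
N = 5·7·7 = 245
Δ = 2!·2!·4!/9! = 1/3780
Racah Σ t=0..2: t=0:+1/24 t=1:−1/4 t=2:+1/24 = -1/6
⇒ 3j(2 3 3; 0 0 0)² = 4/105, sgn +1
Racah Σ t=2..2: t=2:+1/16 = 1/16
⇒ 3j(2 3 3; -2 1 1)² = 2/35, sgn +1
4πI² = N·(3j₀)²·(3jₘ)² = 8/15
I = +1·√(0.533333/4π) = 0.20601291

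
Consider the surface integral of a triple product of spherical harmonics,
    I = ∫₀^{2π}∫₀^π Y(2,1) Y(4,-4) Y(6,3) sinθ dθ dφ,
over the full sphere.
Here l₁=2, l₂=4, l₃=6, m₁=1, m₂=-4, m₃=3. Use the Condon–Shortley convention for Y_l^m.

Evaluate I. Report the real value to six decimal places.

-0.047713

m-sum 0 ✓  L=12 even ✓  2≤6≤6 ✓
Π(2lᵢ+1) = 5×9×13 = 585
triangle coeff Δ(2,4,6) = 1/6435
Σ_t [0,0]: t=0:+1/2304 = 1/2304
(3j)²=5/143 [(2 4 6; 0 0 0)], sign=+1
Σ_t [0,0]: t=0:+1/241920 = 1/241920
(3j)²=1/715 [(2 4 6; 1 -4 3)], sign=-1
⇒ 4πI² = 45/1573
I = (-1)√(45/1573/(4π)) = -0.04771303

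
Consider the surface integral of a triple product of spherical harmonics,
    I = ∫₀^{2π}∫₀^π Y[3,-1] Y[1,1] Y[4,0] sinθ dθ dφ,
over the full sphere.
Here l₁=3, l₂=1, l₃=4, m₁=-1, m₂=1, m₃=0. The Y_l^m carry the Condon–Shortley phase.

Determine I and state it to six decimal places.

Rules hold: Σm=0, L=8 even, 2≤4≤4.
N = 7·3·9 = 189
Δ = 0!·6!·2!/9! = 1/252
Racah Σ t=0..0: t=0:+1/36 = 1/36
⇒ 3j(3 1 4; 0 0 0)² = 4/63, sgn +1
Racah Σ t=0..0: t=0:+1/96 = 1/96
⇒ 3j(3 1 4; -1 1 0)² = 1/42, sgn +1
4πI² = N·(3j₀)²·(3jₘ)² = 2/7
I = +1·√(0.285714/4π) = 0.15078601

0.150786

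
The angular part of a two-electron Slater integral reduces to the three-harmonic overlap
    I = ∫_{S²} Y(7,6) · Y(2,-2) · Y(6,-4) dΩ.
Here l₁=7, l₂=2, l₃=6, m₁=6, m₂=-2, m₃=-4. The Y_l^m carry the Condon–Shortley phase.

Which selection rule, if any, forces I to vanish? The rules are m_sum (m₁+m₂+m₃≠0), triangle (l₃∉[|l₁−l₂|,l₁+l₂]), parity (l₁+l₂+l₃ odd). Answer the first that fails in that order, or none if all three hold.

parity

azimuthal sum: 6 − 2 − 4 = 0  ✓
5 ≤ 6 ≤ 9 (triangle on l)  ✓
L = 7 + 2 + 6 = 15 (odd)  ✗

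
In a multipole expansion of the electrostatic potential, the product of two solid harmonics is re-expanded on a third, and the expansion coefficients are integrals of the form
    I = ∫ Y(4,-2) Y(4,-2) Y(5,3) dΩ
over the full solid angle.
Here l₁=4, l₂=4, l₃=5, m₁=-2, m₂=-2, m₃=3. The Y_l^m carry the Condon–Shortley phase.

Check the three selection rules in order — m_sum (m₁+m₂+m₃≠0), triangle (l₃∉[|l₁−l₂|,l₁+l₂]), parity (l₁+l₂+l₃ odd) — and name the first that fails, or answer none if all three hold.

Σmᵢ = -1  ✗
l₃∈[|l₁−l₂|,l₁+l₂]=[0,8], have l₃=5
Σlᵢ = 13 ⇒ odd

m_sum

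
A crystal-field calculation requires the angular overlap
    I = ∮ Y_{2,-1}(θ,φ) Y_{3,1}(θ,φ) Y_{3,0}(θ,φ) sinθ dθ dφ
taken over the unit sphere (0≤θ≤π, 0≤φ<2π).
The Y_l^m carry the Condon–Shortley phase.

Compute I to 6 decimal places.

Rules hold: Σm=0, L=8 even, 1≤3≤5.
N = 5·7·7 = 245
Δ = 2!·2!·4!/9! = 1/3780
Racah Σ t=0..2: t=0:+1/24 t=1:−1/4 t=2:+1/24 = -1/6
⇒ 3j(2 3 3; 0 0 0)² = 4/105, sgn +1
Racah Σ t=1..2: t=1:−1/12 t=2:+1/8 = 1/24
⇒ 3j(2 3 3; -1 1 0)² = 1/210, sgn -1
4πI² = N·(3j₀)²·(3jₘ)² = 2/45
I = -1·√(0.0444444/4π) = -0.05947080

-0.059471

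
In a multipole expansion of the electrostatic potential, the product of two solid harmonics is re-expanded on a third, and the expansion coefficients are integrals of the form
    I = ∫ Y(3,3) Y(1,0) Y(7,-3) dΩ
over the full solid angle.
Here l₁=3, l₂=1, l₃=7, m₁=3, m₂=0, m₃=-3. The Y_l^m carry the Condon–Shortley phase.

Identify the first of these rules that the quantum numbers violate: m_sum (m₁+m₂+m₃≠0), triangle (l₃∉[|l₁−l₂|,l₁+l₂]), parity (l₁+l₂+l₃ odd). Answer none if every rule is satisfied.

m₁+m₂+m₃ = 3 + 0 − 3 = 0  ✓
triangle: |3−1|=2 ≤ l₃=7 ≤ 3+1=4  ✗
parity: l₁+l₂+l₃ = 11 is odd

triangle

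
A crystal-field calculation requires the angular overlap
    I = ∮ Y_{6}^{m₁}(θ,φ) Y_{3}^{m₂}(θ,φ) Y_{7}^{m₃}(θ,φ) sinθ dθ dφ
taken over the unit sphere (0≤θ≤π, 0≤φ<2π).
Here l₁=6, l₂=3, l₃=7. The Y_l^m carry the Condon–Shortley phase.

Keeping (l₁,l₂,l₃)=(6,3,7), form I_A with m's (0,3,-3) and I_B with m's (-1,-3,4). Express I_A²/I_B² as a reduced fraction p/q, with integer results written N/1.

21/22

Shared (l₁,l₂,l₃)=(6,3,7): N and (l;000)² cancel in I_A²/I_B².
A: Δ = 2!·10!·4!/17! = 1/2042040; Racah Σ t=2..2: t=2:+1/829440 = 1/829440; ⇒ 3j(6 3 7; 0 3 -3)² = 225/9724, sgn +1
B: Δ = 2!·10!·4!/17! = 1/2042040; Racah Σ t=0..0: t=0:+1/1451520 = 1/1451520; ⇒ 3j(6 3 7; -1 -3 4)² = 75/3094, sgn -1
I_A²/I_B² = (225/9724)/(75/3094) = 21/22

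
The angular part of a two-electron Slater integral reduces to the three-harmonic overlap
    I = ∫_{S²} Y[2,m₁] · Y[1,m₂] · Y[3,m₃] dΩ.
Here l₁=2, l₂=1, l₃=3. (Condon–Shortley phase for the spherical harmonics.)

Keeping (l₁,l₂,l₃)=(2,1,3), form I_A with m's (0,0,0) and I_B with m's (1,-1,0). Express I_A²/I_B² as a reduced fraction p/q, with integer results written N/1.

3/1

l's match ⇒ only the (l;m) 3-j factors differ between A and B.
A: triangle coeff Δ(2,1,3) = 1/105; Σ_t [0,0]: t=0:+1/4 = 1/4; (3j)²=3/35 [(2 1 3; 0 0 0)], sign=-1
B: triangle coeff Δ(2,1,3) = 1/105; Σ_t [0,0]: t=0:+1/12 = 1/12; (3j)²=1/35 [(2 1 3; 1 -1 0)], sign=-1
I_A²/I_B² = (3/35)/(1/35) = 3/1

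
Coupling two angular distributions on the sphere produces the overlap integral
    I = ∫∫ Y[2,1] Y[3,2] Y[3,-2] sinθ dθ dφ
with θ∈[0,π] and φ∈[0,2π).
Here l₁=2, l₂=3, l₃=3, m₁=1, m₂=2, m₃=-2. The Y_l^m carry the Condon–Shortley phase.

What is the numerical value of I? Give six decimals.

Σmᵢ = 1 ≠ 0, so the φ-integral vanishes; I = 0

0.000000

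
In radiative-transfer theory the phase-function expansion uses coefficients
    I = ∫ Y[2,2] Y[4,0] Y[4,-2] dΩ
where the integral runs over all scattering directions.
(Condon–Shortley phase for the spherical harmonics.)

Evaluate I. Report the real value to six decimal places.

-0.190365

Checks pass: Σm=0; 10 even; l₃=4∈[2,6].
(2·2+1)(2·4+1)(2·4+1) = 405
Δ: 2! 2! 6! / 11! → 1/13860
sum: t=0:+1/192 t=1:−1/36 t=2:+1/192 = -5/288
3j²(2 4 4; 0 0 0) = Δ·Π!·Σ² = 20/693  (sign -1)
sum: t=0:+1/192 = 1/192
3j²(2 4 4; 2 0 -2) = Δ·Π!·Σ² = 3/77  (sign +1)
combine: 4πI² = 405·20/693·3/77 = 2700/5929
take √, sign -1: I = -0.19036462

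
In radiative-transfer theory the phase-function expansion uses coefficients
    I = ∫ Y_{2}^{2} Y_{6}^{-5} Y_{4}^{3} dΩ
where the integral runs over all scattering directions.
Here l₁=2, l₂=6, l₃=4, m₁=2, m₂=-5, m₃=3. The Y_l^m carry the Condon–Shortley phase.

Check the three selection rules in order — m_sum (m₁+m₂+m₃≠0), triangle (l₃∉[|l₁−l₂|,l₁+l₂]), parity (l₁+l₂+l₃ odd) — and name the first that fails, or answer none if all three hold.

azimuthal sum: 2 − 5 + 3 = 0  ✓
4 ≤ 4 ≤ 8 (triangle on l)  ✓
L = 2 + 6 + 4 = 12 (even)  ✓

none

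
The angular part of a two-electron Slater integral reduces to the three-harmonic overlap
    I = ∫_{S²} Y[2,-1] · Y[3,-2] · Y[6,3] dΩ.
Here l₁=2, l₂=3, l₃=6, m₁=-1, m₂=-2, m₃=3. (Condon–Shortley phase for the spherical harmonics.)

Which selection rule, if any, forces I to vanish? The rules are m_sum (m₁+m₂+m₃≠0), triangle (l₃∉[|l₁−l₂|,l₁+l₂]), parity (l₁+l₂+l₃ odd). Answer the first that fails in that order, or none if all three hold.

azimuthal sum: -1 − 2 + 3 = 0  ✓
1 ≤ 6 ≤ 5 (triangle on l)  ✗
L = 2 + 3 + 6 = 11 (odd)

triangle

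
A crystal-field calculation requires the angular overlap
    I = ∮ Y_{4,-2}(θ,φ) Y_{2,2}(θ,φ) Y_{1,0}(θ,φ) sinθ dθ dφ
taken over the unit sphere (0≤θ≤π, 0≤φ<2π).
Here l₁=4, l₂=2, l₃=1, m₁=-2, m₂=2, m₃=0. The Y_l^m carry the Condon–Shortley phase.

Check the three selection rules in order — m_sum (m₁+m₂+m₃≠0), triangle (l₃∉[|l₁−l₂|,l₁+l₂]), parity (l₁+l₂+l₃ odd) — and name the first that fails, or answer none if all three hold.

triangle

Σmᵢ = 0  ✓
l₃∈[|l₁−l₂|,l₁+l₂]=[2,6], have l₃=1  ✗
Σlᵢ = 7 ⇒ odd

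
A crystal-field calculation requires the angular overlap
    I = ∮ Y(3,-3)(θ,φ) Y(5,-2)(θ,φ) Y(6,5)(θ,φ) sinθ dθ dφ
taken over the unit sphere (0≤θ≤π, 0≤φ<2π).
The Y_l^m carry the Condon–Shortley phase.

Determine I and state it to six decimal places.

0.169016

m-sum 0 ✓  L=14 even ✓  2≤6≤8 ✓
Π(2lᵢ+1) = 7×11×13 = 1001
triangle coeff Δ(3,5,6) = 1/675675
Σ_t [0,2]: t=0:+1/8640 t=1:−1/2304 t=2:+1/8640 = -7/34560
(3j)²=7/429 [(3 5 6; 0 0 0)], sign=-1
Σ_t [2,2]: t=2:+1/241920 = 1/241920
(3j)²=2/91 [(3 5 6; -3 -2 5)], sign=-1
⇒ 4πI² = 14/39
I = (+1)√(14/39/(4π)) = 0.16901560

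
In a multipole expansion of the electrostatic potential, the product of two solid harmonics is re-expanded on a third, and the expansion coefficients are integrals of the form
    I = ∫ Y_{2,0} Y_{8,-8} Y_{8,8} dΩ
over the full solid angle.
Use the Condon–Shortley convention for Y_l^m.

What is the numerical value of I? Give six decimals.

-0.265593

Checks pass: Σm=0; 18 even; l₃=8∈[6,10].
(2·2+1)(2·8+1)(2·8+1) = 1445
Δ: 2! 2! 14! / 19! → 1/348840
sum: t=0:+1/116121600 t=1:−1/25401600 t=2:+1/116121600 = -1/45158400
3j²(2 8 8; 0 0 0) = Δ·Π!·Σ² = 24/1615  (sign -1)
sum: t=0:+1/348713164800 = 1/348713164800
3j²(2 8 8; 0 -8 8) = Δ·Π!·Σ² = 40/969  (sign +1)
combine: 4πI² = 1445·24/1615·40/969 = 320/361
take √, sign -1: I = -0.26559290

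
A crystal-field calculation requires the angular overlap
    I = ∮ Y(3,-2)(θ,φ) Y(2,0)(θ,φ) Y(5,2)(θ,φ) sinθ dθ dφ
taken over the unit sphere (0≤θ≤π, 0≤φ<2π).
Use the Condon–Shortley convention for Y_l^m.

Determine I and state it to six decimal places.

0.190188

Rules hold: Σm=0, L=10 even, 1≤5≤5.
N = 7·5·11 = 385
Δ = 0!·6!·4!/11! = 1/2310
Racah Σ t=0..0: t=0:+1/144 = 1/144
⇒ 3j(3 2 5; 0 0 0)² = 10/231, sgn -1
Racah Σ t=0..0: t=0:+1/480 = 1/480
⇒ 3j(3 2 5; -2 0 2)² = 3/110, sgn -1
4πI² = N·(3j₀)²·(3jₘ)² = 5/11
I = +1·√(0.454545/4π) = 0.19018827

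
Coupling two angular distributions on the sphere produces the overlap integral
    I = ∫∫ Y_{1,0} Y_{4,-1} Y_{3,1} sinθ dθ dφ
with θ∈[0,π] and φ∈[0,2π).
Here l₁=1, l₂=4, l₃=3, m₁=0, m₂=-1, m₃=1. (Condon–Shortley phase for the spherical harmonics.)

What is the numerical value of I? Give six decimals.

-0.238414

Rules hold: Σm=0, L=8 even, 3≤3≤5.
N = 3·9·7 = 189
Δ = 2!·0!·6!/9! = 1/252
Racah Σ t=1..1: t=1:−1/36 = -1/36
⇒ 3j(1 4 3; 0 0 0)² = 4/63, sgn +1
Racah Σ t=1..1: t=1:−1/48 = -1/48
⇒ 3j(1 4 3; 0 -1 1)² = 5/84, sgn -1
4πI² = N·(3j₀)²·(3jₘ)² = 5/7
I = -1·√(0.714286/4π) = -0.23841361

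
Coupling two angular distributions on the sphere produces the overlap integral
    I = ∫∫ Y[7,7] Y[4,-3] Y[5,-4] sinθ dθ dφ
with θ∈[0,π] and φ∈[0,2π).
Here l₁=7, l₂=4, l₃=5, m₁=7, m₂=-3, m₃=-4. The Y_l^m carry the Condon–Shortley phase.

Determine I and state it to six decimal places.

Rules hold: Σm=0, L=16 even, 3≤5≤11.
N = 15·9·11 = 1485
Δ = 6!·8!·2!/17! = 1/6126120
Racah Σ t=2..4: t=2:+1/69120 t=3:−1/20736 t=4:+1/69120 = -1/51840
⇒ 3j(7 4 5; 0 0 0)² = 280/21879, sgn +1
Racah Σ t=0..0: t=0:+1/29030400 = 1/29030400
⇒ 3j(7 4 5; 7 -3 -4)² = 21/680, sgn -1
4πI² = N·(3j₀)²·(3jₘ)² = 2205/3757
I = -1·√(0.586904/4π) = -0.21611194

-0.216112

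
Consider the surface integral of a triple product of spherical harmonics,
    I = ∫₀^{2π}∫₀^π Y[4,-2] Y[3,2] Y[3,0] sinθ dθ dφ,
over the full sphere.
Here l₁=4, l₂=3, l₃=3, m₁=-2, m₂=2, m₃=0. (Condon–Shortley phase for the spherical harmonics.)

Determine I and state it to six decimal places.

m-sum 0 ✓  L=10 even ✓  1≤3≤7 ✓
Π(2lᵢ+1) = 9×7×7 = 441
triangle coeff Δ(4,3,3) = 1/34650
Σ_t [1,3]: t=1:−1/72 t=2:+1/16 t=3:−1/72 = 5/144
(3j)²=2/77 [(4 3 3; 0 0 0)], sign=-1
Σ_t [3,4]: t=3:−1/72 t=4:+1/96 = -1/288
(3j)²=1/462 [(4 3 3; -2 2 0)], sign=+1
⇒ 4πI² = 3/121
I = (-1)√(3/121/(4π)) = -0.04441841

-0.044418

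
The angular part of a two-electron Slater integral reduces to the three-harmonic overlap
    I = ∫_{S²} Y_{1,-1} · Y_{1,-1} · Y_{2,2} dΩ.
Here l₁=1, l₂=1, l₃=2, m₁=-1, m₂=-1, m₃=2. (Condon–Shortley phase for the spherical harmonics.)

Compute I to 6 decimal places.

0.309019

Checks pass: Σm=0; 4 even; l₃=2∈[0,2].
(2·1+1)(2·1+1)(2·2+1) = 45
Δ: 0! 2! 2! / 5! → 1/30
sum: t=0:+1/1 = 1/1
3j²(1 1 2; 0 0 0) = Δ·Π!·Σ² = 2/15  (sign +1)
sum: t=0:+1/4 = 1/4
3j²(1 1 2; -1 -1 2) = Δ·Π!·Σ² = 1/5  (sign +1)
combine: 4πI² = 45·2/15·1/5 = 6/5
take √, sign +1: I = 0.30901936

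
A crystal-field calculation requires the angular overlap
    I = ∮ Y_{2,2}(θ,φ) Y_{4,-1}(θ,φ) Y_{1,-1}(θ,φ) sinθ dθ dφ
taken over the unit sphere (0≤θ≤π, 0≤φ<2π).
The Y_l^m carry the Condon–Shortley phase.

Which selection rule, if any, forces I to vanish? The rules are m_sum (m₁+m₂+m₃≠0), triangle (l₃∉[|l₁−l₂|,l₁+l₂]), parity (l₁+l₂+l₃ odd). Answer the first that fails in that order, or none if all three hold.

m₁+m₂+m₃ = 2 − 1 − 1 = 0  ✓
triangle: |2−4|=2 ≤ l₃=1 ≤ 2+4=6  ✗
parity: l₁+l₂+l₃ = 7 is odd

triangle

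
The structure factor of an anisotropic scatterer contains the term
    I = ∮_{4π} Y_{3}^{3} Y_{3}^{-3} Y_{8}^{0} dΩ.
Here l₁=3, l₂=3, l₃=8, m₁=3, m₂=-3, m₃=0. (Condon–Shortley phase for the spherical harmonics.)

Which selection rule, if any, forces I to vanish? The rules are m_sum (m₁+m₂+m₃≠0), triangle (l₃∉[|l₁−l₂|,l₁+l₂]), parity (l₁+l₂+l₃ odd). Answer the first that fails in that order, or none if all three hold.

triangle

m₁+m₂+m₃ = 3 − 3 + 0 = 0  ✓
triangle: |3−3|=0 ≤ l₃=8 ≤ 3+3=6  ✗
parity: l₁+l₂+l₃ = 14 is even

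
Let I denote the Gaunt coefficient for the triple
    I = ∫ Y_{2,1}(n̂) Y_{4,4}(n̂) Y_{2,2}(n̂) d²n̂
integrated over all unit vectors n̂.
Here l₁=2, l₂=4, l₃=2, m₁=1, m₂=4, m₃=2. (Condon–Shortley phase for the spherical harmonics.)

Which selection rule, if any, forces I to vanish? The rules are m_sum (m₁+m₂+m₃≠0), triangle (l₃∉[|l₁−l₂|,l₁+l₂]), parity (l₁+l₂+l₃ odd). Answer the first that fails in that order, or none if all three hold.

Σmᵢ = 7  ✗
l₃∈[|l₁−l₂|,l₁+l₂]=[2,6], have l₃=2
Σlᵢ = 8 ⇒ even

m_sum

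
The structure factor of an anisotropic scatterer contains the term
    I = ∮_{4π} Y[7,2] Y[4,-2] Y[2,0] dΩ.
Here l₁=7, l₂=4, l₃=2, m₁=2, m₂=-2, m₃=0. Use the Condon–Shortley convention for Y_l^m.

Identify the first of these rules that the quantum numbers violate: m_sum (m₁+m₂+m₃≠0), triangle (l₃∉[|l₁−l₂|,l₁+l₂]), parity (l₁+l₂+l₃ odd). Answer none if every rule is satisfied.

triangle

azimuthal sum: 2 − 2 + 0 = 0  ✓
3 ≤ 2 ≤ 11 (triangle on l)  ✗
L = 7 + 4 + 2 = 13 (odd)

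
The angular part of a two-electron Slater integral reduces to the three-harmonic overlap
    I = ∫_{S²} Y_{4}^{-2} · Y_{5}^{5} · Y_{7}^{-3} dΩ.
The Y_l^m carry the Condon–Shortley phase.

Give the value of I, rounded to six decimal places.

0.086594

Rules hold: Σm=0, L=16 even, 1≤7≤9.
N = 9·11·15 = 1485
Δ = 2!·6!·8!/17! = 1/6126120
Racah Σ t=0..2: t=0:+1/69120 t=1:−1/20736 t=2:+1/69120 = -1/51840
⇒ 3j(4 5 7; 0 0 0)² = 280/21879, sgn +1
Racah Σ t=2..2: t=2:+1/3870720 = 1/3870720
⇒ 3j(4 5 7; -2 5 -3)² = 675/136136, sgn +1
4πI² = N·(3j₀)²·(3jₘ)² = 50625/537251
I = +1·√(0.0942297/4π) = 0.08659423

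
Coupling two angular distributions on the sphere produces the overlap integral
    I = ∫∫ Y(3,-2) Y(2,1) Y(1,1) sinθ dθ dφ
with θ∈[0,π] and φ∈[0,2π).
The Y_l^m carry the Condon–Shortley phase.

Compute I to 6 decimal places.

Rules hold: Σm=0, L=6 even, 1≤1≤5.
N = 7·5·3 = 105
Δ = 4!·2!·0!/7! = 1/105
Racah Σ t=2..2: t=2:+1/4 = 1/4
⇒ 3j(3 2 1; 0 0 0)² = 3/35, sgn -1
Racah Σ t=3..3: t=3:−1/12 = -1/12
⇒ 3j(3 2 1; -2 1 1)² = 2/21, sgn -1
4πI² = N·(3j₀)²·(3jₘ)² = 6/7
I = +1·√(0.857143/4π) = 0.26116903

0.261169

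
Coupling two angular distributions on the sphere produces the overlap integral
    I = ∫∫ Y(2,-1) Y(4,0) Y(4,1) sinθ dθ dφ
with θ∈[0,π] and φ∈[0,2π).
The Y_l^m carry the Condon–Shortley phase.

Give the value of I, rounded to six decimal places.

Checks pass: Σm=0; 10 even; l₃=4∈[2,6].
(2·2+1)(2·4+1)(2·4+1) = 405
Δ: 2! 2! 6! / 11! → 1/13860
sum: t=0:+1/192 t=1:−1/36 t=2:+1/192 = -5/288
3j²(2 4 4; 0 0 0) = Δ·Π!·Σ² = 20/693  (sign -1)
sum: t=1:−1/72 t=2:+1/96 = -1/288
3j²(2 4 4; -1 0 1) = Δ·Π!·Σ² = 1/462  (sign +1)
combine: 4πI² = 405·20/693·1/462 = 150/5929
take √, sign -1: I = -0.04486937

-0.044869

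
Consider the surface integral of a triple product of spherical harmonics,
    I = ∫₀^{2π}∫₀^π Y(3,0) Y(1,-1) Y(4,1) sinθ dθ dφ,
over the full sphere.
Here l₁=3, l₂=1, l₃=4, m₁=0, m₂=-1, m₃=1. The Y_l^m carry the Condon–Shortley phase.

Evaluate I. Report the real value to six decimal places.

-0.194664

Checks pass: Σm=0; 8 even; l₃=4∈[2,4].
(2·3+1)(2·1+1)(2·4+1) = 189
Δ: 0! 6! 2! / 9! → 1/252
sum: t=0:+1/36 = 1/36
3j²(3 1 4; 0 0 0) = Δ·Π!·Σ² = 4/63  (sign +1)
sum: t=0:+1/72 = 1/72
3j²(3 1 4; 0 -1 1) = Δ·Π!·Σ² = 5/126  (sign -1)
combine: 4πI² = 189·4/63·5/126 = 10/21
take √, sign -1: I = -0.19466390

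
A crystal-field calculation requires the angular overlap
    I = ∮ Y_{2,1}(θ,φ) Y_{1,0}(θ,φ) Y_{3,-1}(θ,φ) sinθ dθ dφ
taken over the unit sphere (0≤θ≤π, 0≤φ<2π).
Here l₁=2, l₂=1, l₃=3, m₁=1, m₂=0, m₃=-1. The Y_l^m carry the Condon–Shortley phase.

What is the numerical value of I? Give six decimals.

Checks pass: Σm=0; 6 even; l₃=3∈[1,3].
(2·2+1)(2·1+1)(2·3+1) = 105
Δ: 0! 4! 2! / 7! → 1/105
sum: t=0:+1/4 = 1/4
3j²(2 1 3; 0 0 0) = Δ·Π!·Σ² = 3/35  (sign -1)
sum: t=0:+1/6 = 1/6
3j²(2 1 3; 1 0 -1) = Δ·Π!·Σ² = 8/105  (sign +1)
combine: 4πI² = 105·3/35·8/105 = 24/35
take √, sign -1: I = -0.23359668

-0.233597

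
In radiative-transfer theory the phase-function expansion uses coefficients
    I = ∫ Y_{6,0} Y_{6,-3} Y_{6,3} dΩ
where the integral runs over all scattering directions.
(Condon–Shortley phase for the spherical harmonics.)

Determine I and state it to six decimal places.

Checks pass: Σm=0; 18 even; l₃=6∈[0,12].
(2·6+1)(2·6+1)(2·6+1) = 2197
Δ: 6! 6! 6! / 19! → 1/325909584
sum: t=0:+1/373248000 t=1:−1/1728000 t=2:+1/110592 t=3:−1/46656 t=4:+1/110592 t=5:−1/1728000 t=6:+1/373248000 = -7/1555200
3j²(6 6 6; 0 0 0) = Δ·Π!·Σ² = 400/46189  (sign -1)
sum: t=0:+1/18662400 t=1:−1/691200 t=2:+1/276480 t=3:−1/933120 = 43/37324800
3j²(6 6 6; 0 -3 3) = Δ·Π!·Σ² = 1849/184756  (sign -1)
combine: 4πI² = 2197·400/46189·1849/184756 = 2403700/12623809
take √, sign +1: I = 0.12309488

0.123095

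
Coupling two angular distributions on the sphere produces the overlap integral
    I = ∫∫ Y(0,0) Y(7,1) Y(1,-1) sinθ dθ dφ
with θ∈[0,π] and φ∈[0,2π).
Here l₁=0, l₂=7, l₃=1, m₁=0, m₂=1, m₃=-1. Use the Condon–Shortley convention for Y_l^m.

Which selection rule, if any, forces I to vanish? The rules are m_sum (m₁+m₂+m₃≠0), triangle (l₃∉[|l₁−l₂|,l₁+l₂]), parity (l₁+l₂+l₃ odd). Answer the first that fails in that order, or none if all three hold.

azimuthal sum: 0 + 1 − 1 = 0  ✓
7 ≤ 1 ≤ 7 (triangle on l)  ✗
L = 0 + 7 + 1 = 8 (even)

triangle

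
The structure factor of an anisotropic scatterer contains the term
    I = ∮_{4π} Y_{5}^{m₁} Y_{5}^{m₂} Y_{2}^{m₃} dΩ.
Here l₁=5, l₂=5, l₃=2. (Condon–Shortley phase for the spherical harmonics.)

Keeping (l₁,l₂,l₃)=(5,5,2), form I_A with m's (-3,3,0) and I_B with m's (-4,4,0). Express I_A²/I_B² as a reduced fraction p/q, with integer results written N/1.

1/36

Shared (l₁,l₂,l₃)=(5,5,2): N and (l;000)² cancel in I_A²/I_B².
A: Δ = 8!·2!·2!/13! = 1/38610; Racah Σ t=6..8: t=6:+1/5760 t=7:−1/5040 t=8:+1/161280 = -1/53760; ⇒ 3j(5 5 2; -3 3 0)² = 1/4290, sgn -1
B: Δ = 8!·2!·2!/13! = 1/38610; Racah Σ t=7..8: t=7:−1/20160 t=8:+1/40320 = -1/40320; ⇒ 3j(5 5 2; -4 4 0)² = 6/715, sgn -1
I_A²/I_B² = (1/4290)/(6/715) = 1/36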